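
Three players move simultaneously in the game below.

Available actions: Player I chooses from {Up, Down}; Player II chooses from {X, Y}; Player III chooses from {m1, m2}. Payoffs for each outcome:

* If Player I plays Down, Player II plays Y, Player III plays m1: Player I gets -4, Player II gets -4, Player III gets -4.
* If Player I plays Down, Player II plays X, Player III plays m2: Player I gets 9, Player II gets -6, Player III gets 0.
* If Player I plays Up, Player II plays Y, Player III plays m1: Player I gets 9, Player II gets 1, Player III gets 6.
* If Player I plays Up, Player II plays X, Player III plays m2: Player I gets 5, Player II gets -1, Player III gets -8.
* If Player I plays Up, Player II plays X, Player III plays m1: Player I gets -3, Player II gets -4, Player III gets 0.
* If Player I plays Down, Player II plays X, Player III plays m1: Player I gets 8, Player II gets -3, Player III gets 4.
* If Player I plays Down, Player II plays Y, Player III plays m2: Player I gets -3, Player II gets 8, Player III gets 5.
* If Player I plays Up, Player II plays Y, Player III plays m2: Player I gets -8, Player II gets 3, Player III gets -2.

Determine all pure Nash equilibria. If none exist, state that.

Player I against (X, m1): payoffs -3, 8 → best response Down.
Player I against (X, m2): payoffs 5, 9 → best response Down.
Player I against (Y, m1): payoffs 9, -4 → best response Up.
Player I against (Y, m2): payoffs -8, -3 → best response Down.
Player II against (Up, m1): payoffs -4, 1 → best response Y.
Player II against (Up, m2): payoffs -1, 3 → best response Y.
Player II against (Down, m1): payoffs -3, -4 → best response X.
Player II against (Down, m2): payoffs -6, 8 → best response Y.
Player III against (Up, X): payoffs 0, -8 → best response m1.
Player III against (Up, Y): payoffs 6, -2 → best response m1.
Player III against (Down, X): payoffs 4, 0 → best response m1.
Player III against (Down, Y): payoffs -4, 5 → best response m2.
Mutual best responses: (Up, Y, m1); (Down, X, m1); (Down, Y, m2).

(Up, Y, m1); (Down, X, m1); (Down, Y, m2)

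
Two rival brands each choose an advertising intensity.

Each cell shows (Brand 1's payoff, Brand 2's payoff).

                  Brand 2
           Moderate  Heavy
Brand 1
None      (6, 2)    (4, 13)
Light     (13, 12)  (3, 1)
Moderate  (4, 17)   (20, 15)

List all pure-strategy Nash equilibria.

(Light, Moderate)

Brand 1 against Moderate: payoffs 6, 13, 4 → best response Light.
Brand 1 against Heavy: payoffs 4, 3, 20 → best response Moderate.
Brand 2 against None: payoffs 2, 13 → best response Heavy.
Brand 2 against Light: payoffs 12, 1 → best response Moderate.
Brand 2 against Moderate: payoffs 17, 15 → best response Moderate.
Mutual best responses: (Light, Moderate).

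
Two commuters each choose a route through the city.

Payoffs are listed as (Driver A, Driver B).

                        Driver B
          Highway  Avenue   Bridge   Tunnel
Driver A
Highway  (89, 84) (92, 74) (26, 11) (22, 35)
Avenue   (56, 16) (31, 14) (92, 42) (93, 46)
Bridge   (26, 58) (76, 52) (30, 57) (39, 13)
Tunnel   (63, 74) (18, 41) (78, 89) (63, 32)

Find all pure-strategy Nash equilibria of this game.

(Highway, Highway), (Avenue, Tunnel)

Mark each player's best response to every combination of opponents' strategies; a profile where every player is best-responding is a pure Nash equilibrium.
Driver A against Highway: payoffs 89, 56, 26, 63 → best response Highway.
Driver A against Avenue: payoffs 92, 31, 76, 18 → best response Highway.
Driver A against Bridge: payoffs 26, 92, 30, 78 → best response Avenue.
Driver A against Tunnel: payoffs 22, 93, 39, 63 → best response Avenue.
Driver B against Highway: payoffs 84, 74, 11, 35 → best response Highway.
Driver B against Avenue: payoffs 16, 14, 42, 46 → best response Tunnel.
Driver B against Bridge: payoffs 58, 52, 57, 13 → best response Highway.
Driver B against Tunnel: payoffs 74, 41, 89, 32 → best response Bridge.
Mutual best responses: (Highway, Highway); (Avenue, Tunnel).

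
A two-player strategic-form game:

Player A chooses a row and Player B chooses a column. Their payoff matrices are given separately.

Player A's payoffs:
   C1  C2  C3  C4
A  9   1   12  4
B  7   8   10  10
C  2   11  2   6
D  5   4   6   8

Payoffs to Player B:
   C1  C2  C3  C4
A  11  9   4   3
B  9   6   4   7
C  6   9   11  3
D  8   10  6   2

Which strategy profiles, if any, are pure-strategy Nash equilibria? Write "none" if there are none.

Player A against C1: payoffs 9, 7, 2, 5 → best response A.
Player A against C2: payoffs 1, 8, 11, 4 → best response C.
Player A against C3: payoffs 12, 10, 2, 6 → best response A.
Player A against C4: payoffs 4, 10, 6, 8 → best response B.
Player B against A: payoffs 11, 9, 4, 3 → best response C1.
Player B against B: payoffs 9, 6, 4, 7 → best response C1.
Player B against C: payoffs 6, 9, 11, 3 → best response C3.
Player B against D: payoffs 8, 10, 6, 2 → best response C2.
Mutual best responses: (A, C1).

The unique pure-strategy Nash equilibrium is (A, C1).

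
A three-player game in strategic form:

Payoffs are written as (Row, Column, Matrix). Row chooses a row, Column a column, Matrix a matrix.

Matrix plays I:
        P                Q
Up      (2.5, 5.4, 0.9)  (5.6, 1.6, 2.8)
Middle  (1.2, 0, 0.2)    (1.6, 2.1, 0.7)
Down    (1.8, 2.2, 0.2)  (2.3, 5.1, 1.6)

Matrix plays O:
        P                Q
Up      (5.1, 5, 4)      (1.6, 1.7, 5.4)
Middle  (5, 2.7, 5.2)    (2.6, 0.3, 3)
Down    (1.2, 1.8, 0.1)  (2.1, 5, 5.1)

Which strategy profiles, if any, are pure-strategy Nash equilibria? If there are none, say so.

For each player, find the best response to each opponent profile; mutual best responses are the pure NE.
Row against (P, I): payoffs 2.5, 1.2, 1.8 → best response Up.
Row against (P, O): payoffs 5.1, 5, 1.2 → best response Up.
Row against (Q, I): payoffs 5.6, 1.6, 2.3 → best response Up.
Row against (Q, O): payoffs 1.6, 2.6, 2.1 → best response Middle.
Column against (Up, I): payoffs 5.4, 1.6 → best response P.
Column against (Up, O): payoffs 5, 1.7 → best response P.
Column against (Middle, I): payoffs 0, 2.1 → best response Q.
Column against (Middle, O): payoffs 2.7, 0.3 → best response P.
Column against (Down, I): payoffs 2.2, 5.1 → best response Q.
Column against (Down, O): payoffs 1.8, 5 → best response Q.
Matrix against (Up, P): payoffs 0.9, 4 → best response O.
Matrix against (Up, Q): payoffs 2.8, 5.4 → best response O.
Matrix against (Middle, P): payoffs 0.2, 5.2 → best response O.
Matrix against (Middle, Q): payoffs 0.7, 3 → best response O.
Matrix against (Down, P): payoffs 0.2, 0.1 → best response I.
Matrix against (Down, Q): payoffs 1.6, 5.1 → best response O.
Mutual best responses: (Up, P, O).

(Up, P, O)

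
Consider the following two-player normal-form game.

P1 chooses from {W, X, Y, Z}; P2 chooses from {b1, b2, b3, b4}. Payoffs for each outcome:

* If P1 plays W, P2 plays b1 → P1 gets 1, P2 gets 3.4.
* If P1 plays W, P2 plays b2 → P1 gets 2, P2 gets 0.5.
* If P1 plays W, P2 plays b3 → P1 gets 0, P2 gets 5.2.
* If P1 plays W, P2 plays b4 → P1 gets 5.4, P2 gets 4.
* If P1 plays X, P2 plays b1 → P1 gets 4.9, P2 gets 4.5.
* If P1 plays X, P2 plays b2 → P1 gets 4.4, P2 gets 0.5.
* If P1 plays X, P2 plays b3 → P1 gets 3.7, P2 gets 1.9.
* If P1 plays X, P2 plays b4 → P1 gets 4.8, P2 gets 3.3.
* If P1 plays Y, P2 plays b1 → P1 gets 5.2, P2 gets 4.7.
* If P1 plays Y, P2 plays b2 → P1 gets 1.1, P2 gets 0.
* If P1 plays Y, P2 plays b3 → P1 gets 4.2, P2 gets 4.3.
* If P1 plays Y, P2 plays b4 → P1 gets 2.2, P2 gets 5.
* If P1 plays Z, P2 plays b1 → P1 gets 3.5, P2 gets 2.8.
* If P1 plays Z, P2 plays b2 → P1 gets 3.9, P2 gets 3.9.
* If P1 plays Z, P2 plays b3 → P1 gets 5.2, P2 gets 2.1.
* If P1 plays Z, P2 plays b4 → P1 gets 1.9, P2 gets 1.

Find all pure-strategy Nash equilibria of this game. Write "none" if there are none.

none

(W, b1): P1 can switch to X (1 → 4.9). Not NE.
(W, b2): P1 can switch to X (2 → 4.4). Not NE.
(W, b3): P1 can switch to X (0 → 3.7). Not NE.
(W, b4): P2 can switch to b3 (4 → 5.2). Not NE.
(X, b1): P1 can switch to Y (4.9 → 5.2). Not NE.
(X, b2): P2 can switch to b1 (0.5 → 4.5). Not NE.
(The remaining 10 profiles each have a profitable deviation by the same check.)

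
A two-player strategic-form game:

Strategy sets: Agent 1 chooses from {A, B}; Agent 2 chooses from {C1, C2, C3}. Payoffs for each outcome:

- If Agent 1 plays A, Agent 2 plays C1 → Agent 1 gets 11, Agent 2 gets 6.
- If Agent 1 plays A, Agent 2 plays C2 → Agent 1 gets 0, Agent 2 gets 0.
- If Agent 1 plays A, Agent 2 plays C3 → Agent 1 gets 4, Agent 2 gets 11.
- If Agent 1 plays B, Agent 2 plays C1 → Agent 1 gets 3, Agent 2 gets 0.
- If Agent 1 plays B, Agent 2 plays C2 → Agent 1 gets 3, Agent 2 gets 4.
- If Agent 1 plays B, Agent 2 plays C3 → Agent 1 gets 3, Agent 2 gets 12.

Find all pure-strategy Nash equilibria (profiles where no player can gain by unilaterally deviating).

Pure NE: (A, C3)

For each strategy profile, look for a profitable unilateral deviation.
(A, C1): Agent 2 can switch to C3 (6 → 11). Not NE.
(A, C2): Agent 1 can switch to B (0 → 3). Not NE.
(A, C3): Agent 1 gets 4, best alternative 3; Agent 2 gets 11, best alternative 6. No profitable deviation — NE.
(B, C1): Agent 1 can switch to A (3 → 11). Not NE.
(B, C2): Agent 2 can switch to C3 (4 → 12). Not NE.
(B, C3): Agent 1 can switch to A (3 → 4). Not NE.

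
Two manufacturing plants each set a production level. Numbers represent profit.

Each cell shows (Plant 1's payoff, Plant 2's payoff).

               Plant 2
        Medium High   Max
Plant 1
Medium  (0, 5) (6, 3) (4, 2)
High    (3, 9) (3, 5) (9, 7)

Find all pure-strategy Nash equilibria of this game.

For each strategy profile, look for a profitable unilateral deviation.
(Medium, Medium): Plant 1 can switch to High (0 → 3). Not NE.
(Medium, High): Plant 2 can switch to Medium (3 → 5). Not NE.
(Medium, Max): Plant 1 can switch to High (4 → 9). Not NE.
(High, Medium): Plant 1 gets 3, best alternative 0; Plant 2 gets 9, best alternative 7. No profitable deviation — NE.
(High, High): Plant 1 can switch to Medium (3 → 6). Not NE.
(High, Max): Plant 2 can switch to Medium (7 → 9). Not NE.

Pure NE: (High, Medium)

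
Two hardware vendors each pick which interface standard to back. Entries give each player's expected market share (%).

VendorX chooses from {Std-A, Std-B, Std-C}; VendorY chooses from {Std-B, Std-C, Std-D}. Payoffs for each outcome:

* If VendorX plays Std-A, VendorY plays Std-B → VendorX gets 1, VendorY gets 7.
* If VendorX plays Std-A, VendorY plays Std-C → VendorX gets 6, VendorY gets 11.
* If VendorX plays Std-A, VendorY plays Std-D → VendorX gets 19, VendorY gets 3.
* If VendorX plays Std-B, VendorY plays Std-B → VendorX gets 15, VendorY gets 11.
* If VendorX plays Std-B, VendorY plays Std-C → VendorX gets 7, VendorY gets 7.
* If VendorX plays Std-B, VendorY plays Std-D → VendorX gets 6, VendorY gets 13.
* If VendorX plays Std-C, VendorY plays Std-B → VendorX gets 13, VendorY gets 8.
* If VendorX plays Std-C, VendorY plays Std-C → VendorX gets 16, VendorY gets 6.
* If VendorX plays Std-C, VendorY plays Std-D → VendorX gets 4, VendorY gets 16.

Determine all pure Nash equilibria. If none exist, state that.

No pure-strategy Nash equilibrium.

VendorX against Std-B: payoffs 1, 15, 13 → best response Std-B.
VendorX against Std-C: payoffs 6, 7, 16 → best response Std-C.
VendorX against Std-D: payoffs 19, 6, 4 → best response Std-A.
VendorY against Std-A: payoffs 7, 11, 3 → best response Std-C.
VendorY against Std-B: payoffs 11, 7, 13 → best response Std-D.
VendorY against Std-C: payoffs 8, 6, 16 → best response Std-D.
No profile is a mutual best response for all players.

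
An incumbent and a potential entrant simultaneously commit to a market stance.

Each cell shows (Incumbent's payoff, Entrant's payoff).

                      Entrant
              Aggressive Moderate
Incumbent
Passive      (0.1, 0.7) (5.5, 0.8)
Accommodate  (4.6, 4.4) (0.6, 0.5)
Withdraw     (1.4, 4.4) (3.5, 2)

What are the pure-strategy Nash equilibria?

(Passive, Aggressive): Incumbent can switch to Accommodate (0.1 → 4.6). Not NE.
(Passive, Moderate): Incumbent gets 5.5, best alternative 3.5; Entrant gets 0.8, best alternative 0.7. No profitable deviation — NE.
(Accommodate, Aggressive): Incumbent gets 4.6, best alternative 1.4; Entrant gets 4.4, best alternative 0.5. No profitable deviation — NE.
(Accommodate, Moderate): Incumbent can switch to Passive (0.6 → 5.5). Not NE.
(Withdraw, Aggressive): Incumbent can switch to Accommodate (1.4 → 4.6). Not NE.
(Withdraw, Moderate): Incumbent can switch to Passive (3.5 → 5.5). Not NE.

Pure-strategy Nash equilibria: (Passive, Moderate) and (Accommodate, Aggressive)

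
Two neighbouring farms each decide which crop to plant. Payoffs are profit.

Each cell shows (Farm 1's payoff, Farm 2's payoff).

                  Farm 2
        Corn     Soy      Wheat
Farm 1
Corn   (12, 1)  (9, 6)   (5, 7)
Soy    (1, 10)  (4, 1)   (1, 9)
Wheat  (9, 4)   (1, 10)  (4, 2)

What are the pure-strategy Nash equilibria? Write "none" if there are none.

Farm 1 against Corn: payoffs 12, 1, 9 → best response Corn.
Farm 1 against Soy: payoffs 9, 4, 1 → best response Corn.
Farm 1 against Wheat: payoffs 5, 1, 4 → best response Corn.
Farm 2 against Corn: payoffs 1, 6, 7 → best response Wheat.
Farm 2 against Soy: payoffs 10, 1, 9 → best response Corn.
Farm 2 against Wheat: payoffs 4, 10, 2 → best response Soy.
Mutual best responses: (Corn, Wheat).

The unique pure-strategy Nash equilibrium is (Corn, Wheat).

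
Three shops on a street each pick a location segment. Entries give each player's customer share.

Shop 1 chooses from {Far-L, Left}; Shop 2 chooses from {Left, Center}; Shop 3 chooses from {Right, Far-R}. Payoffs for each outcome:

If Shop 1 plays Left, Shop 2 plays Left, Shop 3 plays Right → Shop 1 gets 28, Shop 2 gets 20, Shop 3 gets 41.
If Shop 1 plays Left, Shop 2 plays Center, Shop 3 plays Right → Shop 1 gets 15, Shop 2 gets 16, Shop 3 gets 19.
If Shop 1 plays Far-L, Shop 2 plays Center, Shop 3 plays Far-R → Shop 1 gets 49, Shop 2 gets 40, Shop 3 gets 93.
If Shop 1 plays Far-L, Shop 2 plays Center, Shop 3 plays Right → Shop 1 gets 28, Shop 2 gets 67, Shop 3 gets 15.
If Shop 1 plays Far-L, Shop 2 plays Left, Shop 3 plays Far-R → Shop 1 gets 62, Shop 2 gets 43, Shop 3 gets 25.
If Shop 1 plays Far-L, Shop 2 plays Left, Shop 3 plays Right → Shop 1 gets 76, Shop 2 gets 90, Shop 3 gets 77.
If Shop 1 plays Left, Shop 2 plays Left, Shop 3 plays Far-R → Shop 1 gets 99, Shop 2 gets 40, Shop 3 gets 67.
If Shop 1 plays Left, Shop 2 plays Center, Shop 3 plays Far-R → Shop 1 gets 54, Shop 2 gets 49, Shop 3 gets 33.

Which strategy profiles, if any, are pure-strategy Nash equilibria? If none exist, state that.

(Far-L, Left, Right), (Left, Center, Far-R)

For each player, find the best response to each opponent profile; mutual best responses are the pure NE.
Shop 1 against (Left, Right): payoffs 76, 28 → best response Far-L.
Shop 1 against (Left, Far-R): payoffs 62, 99 → best response Left.
Shop 1 against (Center, Right): payoffs 28, 15 → best response Far-L.
Shop 1 against (Center, Far-R): payoffs 49, 54 → best response Left.
Shop 2 against (Far-L, Right): payoffs 90, 67 → best response Left.
Shop 2 against (Far-L, Far-R): payoffs 43, 40 → best response Left.
Shop 2 against (Left, Right): payoffs 20, 16 → best response Left.
Shop 2 against (Left, Far-R): payoffs 40, 49 → best response Center.
Shop 3 against (Far-L, Left): payoffs 77, 25 → best response Right.
Shop 3 against (Far-L, Center): payoffs 15, 93 → best response Far-R.
Shop 3 against (Left, Left): payoffs 41, 67 → best response Far-R.
Shop 3 against (Left, Center): payoffs 19, 33 → best response Far-R.
Mutual best responses: (Far-L, Left, Right); (Left, Center, Far-R).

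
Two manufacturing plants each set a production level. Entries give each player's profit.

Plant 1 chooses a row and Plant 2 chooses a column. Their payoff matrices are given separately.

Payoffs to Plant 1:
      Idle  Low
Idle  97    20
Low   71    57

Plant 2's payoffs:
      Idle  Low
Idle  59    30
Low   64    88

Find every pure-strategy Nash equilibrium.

Pure-strategy Nash equilibria: (Idle, Idle), (Low, Low)

Plant 1 against Idle: payoffs 97, 71 → best response Idle.
Plant 1 against Low: payoffs 20, 57 → best response Low.
Plant 2 against Idle: payoffs 59, 30 → best response Idle.
Plant 2 against Low: payoffs 64, 88 → best response Low.
Mutual best responses: (Idle, Idle); (Low, Low).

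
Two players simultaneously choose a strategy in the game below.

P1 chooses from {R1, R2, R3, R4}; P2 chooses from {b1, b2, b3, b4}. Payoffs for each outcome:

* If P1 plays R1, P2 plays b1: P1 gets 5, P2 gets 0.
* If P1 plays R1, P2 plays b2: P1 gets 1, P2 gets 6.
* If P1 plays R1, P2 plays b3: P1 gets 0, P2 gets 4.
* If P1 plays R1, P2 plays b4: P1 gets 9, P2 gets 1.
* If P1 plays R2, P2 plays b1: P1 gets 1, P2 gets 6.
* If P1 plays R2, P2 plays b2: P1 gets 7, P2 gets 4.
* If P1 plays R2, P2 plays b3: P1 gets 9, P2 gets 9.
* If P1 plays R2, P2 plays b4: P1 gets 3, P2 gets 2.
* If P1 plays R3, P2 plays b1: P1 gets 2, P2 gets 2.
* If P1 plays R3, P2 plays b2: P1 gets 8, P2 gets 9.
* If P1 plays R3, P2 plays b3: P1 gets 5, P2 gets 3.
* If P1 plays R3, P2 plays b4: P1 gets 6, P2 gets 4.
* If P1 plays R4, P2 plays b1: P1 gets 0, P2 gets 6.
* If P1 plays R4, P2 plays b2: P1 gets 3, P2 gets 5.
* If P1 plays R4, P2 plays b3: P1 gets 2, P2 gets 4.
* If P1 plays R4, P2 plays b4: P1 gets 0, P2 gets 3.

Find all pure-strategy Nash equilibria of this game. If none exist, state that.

(R2, b3) and (R3, b2)

P1 against b1: payoffs 5, 1, 2, 0 → best response R1.
P1 against b2: payoffs 1, 7, 8, 3 → best response R3.
P1 against b3: payoffs 0, 9, 5, 2 → best response R2.
P1 against b4: payoffs 9, 3, 6, 0 → best response R1.
P2 against R1: payoffs 0, 6, 4, 1 → best response b2.
P2 against R2: payoffs 6, 4, 9, 2 → best response b3.
P2 against R3: payoffs 2, 9, 3, 4 → best response b2.
P2 against R4: payoffs 6, 5, 4, 3 → best response b1.
Mutual best responses: (R2, b3); (R3, b2).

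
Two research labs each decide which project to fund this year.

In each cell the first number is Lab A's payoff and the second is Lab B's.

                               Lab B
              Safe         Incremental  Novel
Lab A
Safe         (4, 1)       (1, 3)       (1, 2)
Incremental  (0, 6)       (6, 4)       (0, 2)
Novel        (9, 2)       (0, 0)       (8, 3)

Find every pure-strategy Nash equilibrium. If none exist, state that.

Pure NE: (Novel, Novel)

(Safe, Safe): Lab A can switch to Novel (4 → 9). Not NE.
(Safe, Incremental): Lab A can switch to Incremental (1 → 6). Not NE.
(Safe, Novel): Lab A can switch to Novel (1 → 8). Not NE.
(Incremental, Safe): Lab A can switch to Safe (0 → 4). Not NE.
(Incremental, Incremental): Lab B can switch to Safe (4 → 6). Not NE.
(Incremental, Novel): Lab A can switch to Safe (0 → 1). Not NE.
(Novel, Safe): Lab B can switch to Novel (2 → 3). Not NE.
(Novel, Incremental): Lab A can switch to Safe (0 → 1). Not NE.
(Novel, Novel): Lab A gets 8, best alternative 1; Lab B gets 3, best alternative 2. No profitable deviation — NE.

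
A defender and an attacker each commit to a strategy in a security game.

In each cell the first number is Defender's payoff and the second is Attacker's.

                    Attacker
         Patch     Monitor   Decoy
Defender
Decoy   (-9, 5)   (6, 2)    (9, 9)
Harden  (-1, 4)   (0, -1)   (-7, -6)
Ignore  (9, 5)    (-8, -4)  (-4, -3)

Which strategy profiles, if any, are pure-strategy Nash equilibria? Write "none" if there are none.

Defender against Patch: payoffs -9, -1, 9 → best response Ignore.
Defender against Monitor: payoffs 6, 0, -8 → best response Decoy.
Defender against Decoy: payoffs 9, -7, -4 → best response Decoy.
Attacker against Decoy: payoffs 5, 2, 9 → best response Decoy.
Attacker against Harden: payoffs 4, -1, -6 → best response Patch.
Attacker against Ignore: payoffs 5, -4, -3 → best response Patch.
Mutual best responses: (Decoy, Decoy); (Ignore, Patch).

The pure Nash equilibria are (Decoy, Decoy), (Ignore, Patch).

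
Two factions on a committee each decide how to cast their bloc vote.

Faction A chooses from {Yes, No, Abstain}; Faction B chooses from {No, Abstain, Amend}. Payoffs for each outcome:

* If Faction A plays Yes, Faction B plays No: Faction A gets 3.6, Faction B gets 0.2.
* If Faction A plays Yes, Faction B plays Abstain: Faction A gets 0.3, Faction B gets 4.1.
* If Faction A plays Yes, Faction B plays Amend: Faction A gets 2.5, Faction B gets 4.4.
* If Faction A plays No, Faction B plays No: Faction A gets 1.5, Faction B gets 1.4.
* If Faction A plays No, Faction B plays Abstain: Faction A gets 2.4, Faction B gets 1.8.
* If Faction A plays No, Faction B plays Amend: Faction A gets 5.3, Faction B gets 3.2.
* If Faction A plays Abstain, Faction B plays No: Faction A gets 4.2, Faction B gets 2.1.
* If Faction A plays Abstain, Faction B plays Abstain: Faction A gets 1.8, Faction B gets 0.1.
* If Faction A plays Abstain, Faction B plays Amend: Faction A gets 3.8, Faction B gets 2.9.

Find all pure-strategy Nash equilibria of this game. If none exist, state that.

Mark each player's best response to every combination of opponents' strategies; a profile where every player is best-responding is a pure Nash equilibrium.
Faction A against No: payoffs 3.6, 1.5, 4.2 → best response Abstain.
Faction A against Abstain: payoffs 0.3, 2.4, 1.8 → best response No.
Faction A against Amend: payoffs 2.5, 5.3, 3.8 → best response No.
Faction B against Yes: payoffs 0.2, 4.1, 4.4 → best response Amend.
Faction B against No: payoffs 1.4, 1.8, 3.2 → best response Amend.
Faction B against Abstain: payoffs 2.1, 0.1, 2.9 → best response Amend.
Mutual best responses: (No, Amend).

The unique pure-strategy Nash equilibrium is (No, Amend).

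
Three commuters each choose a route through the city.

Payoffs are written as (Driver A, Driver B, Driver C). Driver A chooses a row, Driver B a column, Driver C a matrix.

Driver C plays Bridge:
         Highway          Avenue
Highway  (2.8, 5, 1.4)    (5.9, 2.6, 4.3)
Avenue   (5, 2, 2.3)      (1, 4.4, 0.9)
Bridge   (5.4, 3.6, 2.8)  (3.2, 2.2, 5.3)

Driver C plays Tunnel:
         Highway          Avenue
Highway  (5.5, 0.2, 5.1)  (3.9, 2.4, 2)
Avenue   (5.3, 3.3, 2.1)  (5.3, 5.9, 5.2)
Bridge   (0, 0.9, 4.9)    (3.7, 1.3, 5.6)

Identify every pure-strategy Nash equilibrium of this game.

Driver A against (Highway, Bridge): payoffs 2.8, 5, 5.4 → best response Bridge.
Driver A against (Highway, Tunnel): payoffs 5.5, 5.3, 0 → best response Highway.
Driver A against (Avenue, Bridge): payoffs 5.9, 1, 3.2 → best response Highway.
Driver A against (Avenue, Tunnel): payoffs 3.9, 5.3, 3.7 → best response Avenue.
Driver B against (Highway, Bridge): payoffs 5, 2.6 → best response Highway.
Driver B against (Highway, Tunnel): payoffs 0.2, 2.4 → best response Avenue.
Driver B against (Avenue, Bridge): payoffs 2, 4.4 → best response Avenue.
Driver B against (Avenue, Tunnel): payoffs 3.3, 5.9 → best response Avenue.
Driver B against (Bridge, Bridge): payoffs 3.6, 2.2 → best response Highway.
Driver B against (Bridge, Tunnel): payoffs 0.9, 1.3 → best response Avenue.
Driver C against (Highway, Highway): payoffs 1.4, 5.1 → best response Tunnel.
Driver C against (Highway, Avenue): payoffs 4.3, 2 → best response Bridge.
Driver C against (Avenue, Highway): payoffs 2.3, 2.1 → best response Bridge.
Driver C against (Avenue, Avenue): payoffs 0.9, 5.2 → best response Tunnel.
Driver C against (Bridge, Highway): payoffs 2.8, 4.9 → best response Tunnel.
Driver C against (Bridge, Avenue): payoffs 5.3, 5.6 → best response Tunnel.
Mutual best responses: (Avenue, Avenue, Tunnel).

Pure NE: (Avenue, Avenue, Tunnel)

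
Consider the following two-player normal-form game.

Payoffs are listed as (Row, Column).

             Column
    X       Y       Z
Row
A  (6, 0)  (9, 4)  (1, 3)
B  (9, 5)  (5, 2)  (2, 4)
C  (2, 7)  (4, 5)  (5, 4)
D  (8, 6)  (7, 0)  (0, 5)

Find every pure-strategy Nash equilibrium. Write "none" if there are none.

(A, Y) and (B, X)

For each player, find the best response to each opponent profile; mutual best responses are the pure NE.
Row against X: payoffs 6, 9, 2, 8 → best response B.
Row against Y: payoffs 9, 5, 4, 7 → best response A.
Row against Z: payoffs 1, 2, 5, 0 → best response C.
Column against A: payoffs 0, 4, 3 → best response Y.
Column against B: payoffs 5, 2, 4 → best response X.
Column against C: payoffs 7, 5, 4 → best response X.
Column against D: payoffs 6, 0, 5 → best response X.
Mutual best responses: (A, Y); (B, X).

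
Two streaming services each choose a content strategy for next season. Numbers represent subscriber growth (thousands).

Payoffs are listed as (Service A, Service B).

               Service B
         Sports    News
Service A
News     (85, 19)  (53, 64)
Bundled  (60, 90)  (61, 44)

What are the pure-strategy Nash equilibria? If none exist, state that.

Service A against Sports: payoffs 85, 60 → best response News.
Service A against News: payoffs 53, 61 → best response Bundled.
Service B against News: payoffs 19, 64 → best response News.
Service B against Bundled: payoffs 90, 44 → best response Sports.
No profile is a mutual best response for all players.

No pure-strategy Nash equilibrium.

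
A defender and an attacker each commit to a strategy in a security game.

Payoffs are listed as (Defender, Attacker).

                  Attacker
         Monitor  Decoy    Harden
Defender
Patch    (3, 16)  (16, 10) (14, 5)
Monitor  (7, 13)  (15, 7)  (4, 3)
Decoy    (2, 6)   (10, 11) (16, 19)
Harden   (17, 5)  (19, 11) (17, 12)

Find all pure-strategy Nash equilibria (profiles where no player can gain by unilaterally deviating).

(Harden, Harden)

Defender against Monitor: payoffs 3, 7, 2, 17 → best response Harden.
Defender against Decoy: payoffs 16, 15, 10, 19 → best response Harden.
Defender against Harden: payoffs 14, 4, 16, 17 → best response Harden.
Attacker against Patch: payoffs 16, 10, 5 → best response Monitor.
Attacker against Monitor: payoffs 13, 7, 3 → best response Monitor.
Attacker against Decoy: payoffs 6, 11, 19 → best response Harden.
Attacker against Harden: payoffs 5, 11, 12 → best response Harden.
Mutual best responses: (Harden, Harden).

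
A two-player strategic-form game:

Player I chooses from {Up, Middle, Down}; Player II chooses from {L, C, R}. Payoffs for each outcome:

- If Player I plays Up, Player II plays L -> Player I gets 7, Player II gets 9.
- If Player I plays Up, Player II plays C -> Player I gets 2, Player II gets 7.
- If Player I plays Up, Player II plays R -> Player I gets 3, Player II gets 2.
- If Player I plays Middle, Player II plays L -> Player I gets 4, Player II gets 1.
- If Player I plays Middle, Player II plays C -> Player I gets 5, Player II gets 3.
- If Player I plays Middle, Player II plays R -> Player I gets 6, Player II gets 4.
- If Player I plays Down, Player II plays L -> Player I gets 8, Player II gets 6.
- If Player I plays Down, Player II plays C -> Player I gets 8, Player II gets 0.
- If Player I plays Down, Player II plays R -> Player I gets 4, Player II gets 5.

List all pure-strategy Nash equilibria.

(Up, L): Player I can switch to Down (7 → 8). Not NE.
(Up, C): Player I can switch to Middle (2 → 5). Not NE.
(Up, R): Player I can switch to Middle (3 → 6). Not NE.
(Middle, L): Player I can switch to Up (4 → 7). Not NE.
(Middle, C): Player I can switch to Down (5 → 8). Not NE.
(Middle, R): Player I gets 6, best alternative 4; Player II gets 4, best alternative 3. No profitable deviation — NE.
(Down, L): Player I gets 8, best alternative 7; Player II gets 6, best alternative 5. No profitable deviation — NE.
(Down, C): Player II can switch to L (0 → 6). Not NE.
(The remaining 1 profile has a profitable deviation by the same check.)

(Middle, R) and (Down, L)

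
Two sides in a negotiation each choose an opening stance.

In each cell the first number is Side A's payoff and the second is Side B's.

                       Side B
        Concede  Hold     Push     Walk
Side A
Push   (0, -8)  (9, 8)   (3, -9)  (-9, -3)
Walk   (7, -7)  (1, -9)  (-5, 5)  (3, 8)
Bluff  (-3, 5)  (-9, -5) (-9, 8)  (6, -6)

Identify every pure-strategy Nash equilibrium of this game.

Side A against Concede: payoffs 0, 7, -3 → best response Walk.
Side A against Hold: payoffs 9, 1, -9 → best response Push.
Side A against Push: payoffs 3, -5, -9 → best response Push.
Side A against Walk: payoffs -9, 3, 6 → best response Bluff.
Side B against Push: payoffs -8, 8, -9, -3 → best response Hold.
Side B against Walk: payoffs -7, -9, 5, 8 → best response Walk.
Side B against Bluff: payoffs 5, -5, 8, -6 → best response Push.
Mutual best responses: (Push, Hold).

(Push, Hold)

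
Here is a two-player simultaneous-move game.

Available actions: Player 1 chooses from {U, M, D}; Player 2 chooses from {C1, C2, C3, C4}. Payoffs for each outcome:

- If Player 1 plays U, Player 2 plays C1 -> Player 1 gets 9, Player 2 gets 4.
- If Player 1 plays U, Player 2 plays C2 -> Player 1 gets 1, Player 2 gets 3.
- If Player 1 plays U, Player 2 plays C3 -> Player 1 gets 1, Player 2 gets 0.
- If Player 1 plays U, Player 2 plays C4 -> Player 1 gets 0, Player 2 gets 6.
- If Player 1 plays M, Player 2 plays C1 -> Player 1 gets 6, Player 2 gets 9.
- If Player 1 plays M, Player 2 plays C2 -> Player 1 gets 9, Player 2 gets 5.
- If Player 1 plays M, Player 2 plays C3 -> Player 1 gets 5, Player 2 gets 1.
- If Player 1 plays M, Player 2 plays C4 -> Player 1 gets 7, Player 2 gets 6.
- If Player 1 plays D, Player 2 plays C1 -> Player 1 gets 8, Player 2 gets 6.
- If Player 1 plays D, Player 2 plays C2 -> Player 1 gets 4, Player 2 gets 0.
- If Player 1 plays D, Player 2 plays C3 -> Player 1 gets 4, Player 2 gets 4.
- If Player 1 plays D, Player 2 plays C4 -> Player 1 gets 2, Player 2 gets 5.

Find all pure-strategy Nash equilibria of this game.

Player 1 against C1: payoffs 9, 6, 8 → best response U.
Player 1 against C2: payoffs 1, 9, 4 → best response M.
Player 1 against C3: payoffs 1, 5, 4 → best response M.
Player 1 against C4: payoffs 0, 7, 2 → best response M.
Player 2 against U: payoffs 4, 3, 0, 6 → best response C4.
Player 2 against M: payoffs 9, 5, 1, 6 → best response C1.
Player 2 against D: payoffs 6, 0, 4, 5 → best response C1.
No profile is a mutual best response for all players.

No pure-strategy Nash equilibrium.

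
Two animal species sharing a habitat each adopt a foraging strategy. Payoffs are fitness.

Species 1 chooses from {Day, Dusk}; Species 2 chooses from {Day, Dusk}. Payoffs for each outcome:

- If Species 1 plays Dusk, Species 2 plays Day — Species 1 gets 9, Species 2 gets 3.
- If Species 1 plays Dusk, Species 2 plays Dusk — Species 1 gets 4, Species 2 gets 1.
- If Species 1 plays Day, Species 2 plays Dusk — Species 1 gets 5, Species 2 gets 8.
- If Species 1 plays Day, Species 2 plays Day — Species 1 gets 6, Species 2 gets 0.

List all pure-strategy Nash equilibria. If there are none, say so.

Pure-strategy Nash equilibria: (Day, Dusk); (Dusk, Day)

Check each profile: it is a Nash equilibrium iff no player can strictly gain by switching unilaterally.
(Day, Day): Species 1 can switch to Dusk (6 → 9). Not NE.
(Day, Dusk): Species 1 gets 5, best alternative 4; Species 2 gets 8, best alternative 0. No profitable deviation — NE.
(Dusk, Day): Species 1 gets 9, best alternative 6; Species 2 gets 3, best alternative 1. No profitable deviation — NE.
(Dusk, Dusk): Species 1 can switch to Day (4 → 5). Not NE.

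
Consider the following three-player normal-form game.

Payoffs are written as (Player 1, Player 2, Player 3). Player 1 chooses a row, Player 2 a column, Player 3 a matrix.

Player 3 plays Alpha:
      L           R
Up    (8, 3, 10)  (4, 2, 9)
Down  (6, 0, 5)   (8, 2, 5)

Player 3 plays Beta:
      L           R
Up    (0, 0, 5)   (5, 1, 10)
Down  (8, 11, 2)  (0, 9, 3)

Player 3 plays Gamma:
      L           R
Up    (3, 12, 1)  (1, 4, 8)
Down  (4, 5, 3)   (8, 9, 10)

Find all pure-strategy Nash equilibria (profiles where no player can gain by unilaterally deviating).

The pure Nash equilibria are (Up, L, Alpha); (Up, R, Beta); (Down, R, Gamma).

Player 1 against (L, Alpha): payoffs 8, 6 → best response Up.
Player 1 against (L, Beta): payoffs 0, 8 → best response Down.
Player 1 against (L, Gamma): payoffs 3, 4 → best response Down.
Player 1 against (R, Alpha): payoffs 4, 8 → best response Down.
Player 1 against (R, Beta): payoffs 5, 0 → best response Up.
Player 1 against (R, Gamma): payoffs 1, 8 → best response Down.
Player 2 against (Up, Alpha): payoffs 3, 2 → best response L.
Player 2 against (Up, Beta): payoffs 0, 1 → best response R.
Player 2 against (Up, Gamma): payoffs 12, 4 → best response L.
Player 2 against (Down, Alpha): payoffs 0, 2 → best response R.
Player 2 against (Down, Beta): payoffs 11, 9 → best response L.
Player 2 against (Down, Gamma): payoffs 5, 9 → best response R.
Player 3 against (Up, L): payoffs 10, 5, 1 → best response Alpha.
Player 3 against (Up, R): payoffs 9, 10, 8 → best response Beta.
Player 3 against (Down, L): payoffs 5, 2, 3 → best response Alpha.
Player 3 against (Down, R): payoffs 5, 3, 10 → best response Gamma.
Mutual best responses: (Up, L, Alpha); (Up, R, Beta); (Down, R, Gamma).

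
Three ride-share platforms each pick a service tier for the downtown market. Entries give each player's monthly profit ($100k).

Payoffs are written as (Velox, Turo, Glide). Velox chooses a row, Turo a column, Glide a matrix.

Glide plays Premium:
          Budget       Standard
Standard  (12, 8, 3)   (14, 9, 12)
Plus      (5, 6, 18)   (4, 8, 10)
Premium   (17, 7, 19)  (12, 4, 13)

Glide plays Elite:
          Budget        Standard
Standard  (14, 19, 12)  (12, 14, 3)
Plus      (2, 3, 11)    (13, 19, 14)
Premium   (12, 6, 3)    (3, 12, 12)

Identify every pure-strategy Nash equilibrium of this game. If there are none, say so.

Velox against (Budget, Premium): payoffs 12, 5, 17 → best response Premium.
Velox against (Budget, Elite): payoffs 14, 2, 12 → best response Standard.
Velox against (Standard, Premium): payoffs 14, 4, 12 → best response Standard.
Velox against (Standard, Elite): payoffs 12, 13, 3 → best response Plus.
Turo against (Standard, Premium): payoffs 8, 9 → best response Standard.
Turo against (Standard, Elite): payoffs 19, 14 → best response Budget.
Turo against (Plus, Premium): payoffs 6, 8 → best response Standard.
Turo against (Plus, Elite): payoffs 3, 19 → best response Standard.
Turo against (Premium, Premium): payoffs 7, 4 → best response Budget.
Turo against (Premium, Elite): payoffs 6, 12 → best response Standard.
Glide against (Standard, Budget): payoffs 3, 12 → best response Elite.
Glide against (Standard, Standard): payoffs 12, 3 → best response Premium.
Glide against (Plus, Budget): payoffs 18, 11 → best response Premium.
Glide against (Plus, Standard): payoffs 10, 14 → best response Elite.
Glide against (Premium, Budget): payoffs 19, 3 → best response Premium.
Glide against (Premium, Standard): payoffs 13, 12 → best response Premium.
Mutual best responses: (Standard, Budget, Elite); (Standard, Standard, Premium); (Plus, Standard, Elite); (Premium, Budget, Premium).

The pure Nash equilibria are (Standard, Budget, Elite) and (Standard, Standard, Premium) and (Plus, Standard, Elite) and (Premium, Budget, Premium).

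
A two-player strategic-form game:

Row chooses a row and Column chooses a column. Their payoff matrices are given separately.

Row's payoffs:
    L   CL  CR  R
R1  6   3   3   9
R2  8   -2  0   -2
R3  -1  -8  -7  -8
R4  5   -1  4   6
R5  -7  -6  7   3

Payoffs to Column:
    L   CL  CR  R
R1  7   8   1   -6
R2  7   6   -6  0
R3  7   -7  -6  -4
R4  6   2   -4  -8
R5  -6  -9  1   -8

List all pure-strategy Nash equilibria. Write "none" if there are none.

Pure-strategy Nash equilibria: (R1, CL) and (R2, L) and (R5, CR)

(R1, L): Row can switch to R2 (6 → 8). Not NE.
(R1, CL): Row gets 3, best alternative -1; Column gets 8, best alternative 7. No profitable deviation — NE.
(R1, CR): Row can switch to R4 (3 → 4). Not NE.
(R1, R): Column can switch to L (-6 → 7). Not NE.
(R2, L): Row gets 8, best alternative 6; Column gets 7, best alternative 6. No profitable deviation — NE.
(R2, CL): Row can switch to R1 (-2 → 3). Not NE.
(R2, CR): Row can switch to R1 (0 → 3). Not NE.
(R2, R): Row can switch to R1 (-2 → 9). Not NE.
(R3, L): Row can switch to R1 (-1 → 6). Not NE.
(R3, CL): Row can switch to R1 (-8 → 3). Not NE.
(R3, CR): Row can switch to R1 (-7 → 3). Not NE.
(R3, R): Row can switch to R1 (-8 → 9). Not NE.
(R5, CR): Row gets 7, best alternative 4; Column gets 1, best alternative -6. No profitable deviation — NE.
(The remaining 7 profiles each have a profitable deviation by the same check.)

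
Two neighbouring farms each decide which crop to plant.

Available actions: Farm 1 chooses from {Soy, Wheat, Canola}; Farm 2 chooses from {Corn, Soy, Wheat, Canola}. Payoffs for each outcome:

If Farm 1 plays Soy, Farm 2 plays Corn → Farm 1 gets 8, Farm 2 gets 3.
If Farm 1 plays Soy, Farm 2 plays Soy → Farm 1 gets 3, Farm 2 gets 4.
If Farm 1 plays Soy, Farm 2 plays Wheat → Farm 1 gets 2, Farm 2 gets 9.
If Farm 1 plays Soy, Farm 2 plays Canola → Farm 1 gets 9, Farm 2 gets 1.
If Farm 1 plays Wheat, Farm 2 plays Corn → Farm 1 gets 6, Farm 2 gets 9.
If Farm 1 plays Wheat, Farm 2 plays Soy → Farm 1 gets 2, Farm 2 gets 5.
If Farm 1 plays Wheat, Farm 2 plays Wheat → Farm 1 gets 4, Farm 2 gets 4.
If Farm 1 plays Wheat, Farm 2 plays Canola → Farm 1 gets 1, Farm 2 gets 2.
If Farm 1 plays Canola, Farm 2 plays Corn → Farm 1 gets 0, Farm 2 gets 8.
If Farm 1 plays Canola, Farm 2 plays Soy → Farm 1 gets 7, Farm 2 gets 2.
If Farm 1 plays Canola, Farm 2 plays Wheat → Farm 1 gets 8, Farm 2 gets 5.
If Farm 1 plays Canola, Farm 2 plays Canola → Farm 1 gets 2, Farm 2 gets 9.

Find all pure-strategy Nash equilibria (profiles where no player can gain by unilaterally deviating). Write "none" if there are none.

(Soy, Corn): Farm 2 can switch to Soy (3 → 4). Not NE.
(Soy, Soy): Farm 1 can switch to Canola (3 → 7). Not NE.
(Soy, Wheat): Farm 1 can switch to Wheat (2 → 4). Not NE.
(Soy, Canola): Farm 2 can switch to Corn (1 → 3). Not NE.
(Wheat, Corn): Farm 1 can switch to Soy (6 → 8). Not NE.
(Wheat, Soy): Farm 1 can switch to Soy (2 → 3). Not NE.
(Wheat, Wheat): Farm 1 can switch to Canola (4 → 8). Not NE.
(Wheat, Canola): Farm 1 can switch to Soy (1 → 9). Not NE.
(The remaining 4 profiles each have a profitable deviation by the same check.)

No pure-strategy Nash equilibrium.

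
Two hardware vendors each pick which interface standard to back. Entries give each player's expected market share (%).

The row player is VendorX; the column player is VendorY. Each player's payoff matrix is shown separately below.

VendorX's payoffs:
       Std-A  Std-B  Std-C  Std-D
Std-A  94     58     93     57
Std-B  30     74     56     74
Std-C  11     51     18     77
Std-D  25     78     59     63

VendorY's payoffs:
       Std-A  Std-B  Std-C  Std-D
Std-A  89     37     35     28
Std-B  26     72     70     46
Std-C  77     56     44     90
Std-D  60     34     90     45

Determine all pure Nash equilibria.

(Std-A, Std-A): VendorX gets 94, best alternative 30; VendorY gets 89, best alternative 37. No profitable deviation — NE.
(Std-A, Std-B): VendorX can switch to Std-B (58 → 74). Not NE.
(Std-A, Std-C): VendorY can switch to Std-A (35 → 89). Not NE.
(Std-A, Std-D): VendorX can switch to Std-B (57 → 74). Not NE.
(Std-B, Std-A): VendorX can switch to Std-A (30 → 94). Not NE.
(Std-B, Std-B): VendorX can switch to Std-D (74 → 78). Not NE.
(Std-B, Std-C): VendorX can switch to Std-A (56 → 93). Not NE.
(Std-B, Std-D): VendorX can switch to Std-C (74 → 77). Not NE.
(Std-C, Std-A): VendorX can switch to Std-A (11 → 94). Not NE.
(Std-C, Std-B): VendorX can switch to Std-A (51 → 58). Not NE.
(Std-C, Std-C): VendorX can switch to Std-A (18 → 93). Not NE.
(Std-C, Std-D): VendorX gets 77, best alternative 74; VendorY gets 90, best alternative 77. No profitable deviation — NE.
(Std-D, Std-A): VendorX can switch to Std-A (25 → 94). Not NE.
(Std-D, Std-B): VendorY can switch to Std-A (34 → 60). Not NE.
(The remaining 2 profiles each have a profitable deviation by the same check.)

Pure-strategy Nash equilibria: (Std-A, Std-A); (Std-C, Std-D)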